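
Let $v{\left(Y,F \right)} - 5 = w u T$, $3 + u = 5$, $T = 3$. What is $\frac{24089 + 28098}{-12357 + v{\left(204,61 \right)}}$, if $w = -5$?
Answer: $- \frac{52187}{12382} \approx -4.2147$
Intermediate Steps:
$u = 2$ ($u = -3 + 5 = 2$)
$v{\left(Y,F \right)} = -25$ ($v{\left(Y,F \right)} = 5 + \left(-5\right) 2 \cdot 3 = 5 - 30 = -25$)
$\frac{24089 + 28098}{-12357 + v{\left(204,61 \right)}} = \frac{24089 + 28098}{-12357 - 25} = \frac{52187}{-12382} = 52187 \left(- \frac{1}{12382}\right) = - \frac{52187}{12382}$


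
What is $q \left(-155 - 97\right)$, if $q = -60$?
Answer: $15120$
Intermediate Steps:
$q \left(-155 - 97\right) = - 60 \left(-155 - 97\right) = \left(-60\right) \left(-252\right) = 15120$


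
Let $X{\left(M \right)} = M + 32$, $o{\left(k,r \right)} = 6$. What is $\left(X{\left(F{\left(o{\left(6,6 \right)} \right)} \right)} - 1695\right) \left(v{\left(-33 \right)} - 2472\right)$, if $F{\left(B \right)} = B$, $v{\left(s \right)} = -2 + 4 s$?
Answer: $4318142$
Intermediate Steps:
$X{\left(M \right)} = 32 + M$
$\left(X{\left(F{\left(o{\left(6,6 \right)} \right)} \right)} - 1695\right) \left(v{\left(-33 \right)} - 2472\right) = \left(\left(32 + 6\right) - 1695\right) \left(\left(-2 + 4 \left(-33\right)\right) - 2472\right) = \left(38 - 1695\right) \left(\left(-2 - 132\right) - 2472\right) = - 1657 \left(-134 - 2472\right) = \left(-1657\right) \left(-2606\right) = 4318142$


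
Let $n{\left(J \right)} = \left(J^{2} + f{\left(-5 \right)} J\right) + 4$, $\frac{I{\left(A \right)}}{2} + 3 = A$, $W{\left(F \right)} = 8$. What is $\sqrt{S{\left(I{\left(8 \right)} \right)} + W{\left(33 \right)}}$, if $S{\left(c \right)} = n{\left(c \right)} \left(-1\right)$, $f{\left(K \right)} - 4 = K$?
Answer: $i \sqrt{86} \approx 9.2736 i$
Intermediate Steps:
$f{\left(K \right)} = 4 + K$
$I{\left(A \right)} = -6 + 2 A$
$n{\left(J \right)} = 4 + J^{2} - J$ ($n{\left(J \right)} = \left(J^{2} + \left(4 - 5\right) J\right) + 4 = \left(J^{2} - J\right) + 4 = 4 + J^{2} - J$)
$S{\left(c \right)} = -4 + c - c^{2}$ ($S{\left(c \right)} = \left(4 + c^{2} - c\right) \left(-1\right) = -4 + c - c^{2}$)
$\sqrt{S{\left(I{\left(8 \right)} \right)} + W{\left(33 \right)}} = \sqrt{\left(-4 + \left(-6 + 2 \cdot 8\right) - \left(-6 + 2 \cdot 8\right)^{2}\right) + 8} = \sqrt{\left(-4 + \left(-6 + 16\right) - \left(-6 + 16\right)^{2}\right) + 8} = \sqrt{\left(-4 + 10 - 10^{2}\right) + 8} = \sqrt{\left(-4 + 10 - 100\right) + 8} = \sqrt{-94 + 8} = \sqrt{-86} = i \sqrt{86}$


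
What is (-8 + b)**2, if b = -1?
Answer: 81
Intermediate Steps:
(-8 + b)**2 = (-8 - 1)**2 = (-9)**2 = 81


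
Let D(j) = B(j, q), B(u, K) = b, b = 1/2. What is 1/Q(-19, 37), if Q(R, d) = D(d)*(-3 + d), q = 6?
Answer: 1/17 ≈ 0.058824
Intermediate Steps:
b = ½ ≈ 0.50000
B(u, K) = ½
D(j) = ½
Q(R, d) = -3/2 + d/2 (Q(R, d) = (-3 + d)/2 = -3/2 + d/2)
1/Q(-19, 37) = 1/(-3/2 + (½)*37) = 1/(-3/2 + 37/2) = 1/17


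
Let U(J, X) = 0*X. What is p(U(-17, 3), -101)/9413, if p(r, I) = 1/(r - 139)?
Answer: -1/1308407 ≈ -7.6429e-7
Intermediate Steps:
U(J, X) = 0
p(r, I) = 1/(-139 + r)
p(U(-17, 3), -101)/9413 = 1/((-139 + 0)*9413) = (1/9413)/(-139) = -1/139*1/9413 = -1/1308407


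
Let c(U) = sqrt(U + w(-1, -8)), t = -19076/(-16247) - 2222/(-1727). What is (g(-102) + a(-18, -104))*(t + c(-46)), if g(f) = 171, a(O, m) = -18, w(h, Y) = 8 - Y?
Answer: 960354378/2550779 + 153*I*sqrt(30) ≈ 376.49 + 838.02*I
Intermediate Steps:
t = 6276826/2550779 (t = -19076*(-1/16247) - 2222*(-1/1727) = 19076/16247 + 202/157 = 6276826/2550779 ≈ 2.4607)
c(U) = sqrt(16 + U) (c(U) = sqrt(U + (8 - 1*(-8))) = sqrt(U + (8 + 8)) = sqrt(U + 16) = sqrt(16 + U))
(g(-102) + a(-18, -104))*(t + c(-46)) = (171 - 18)*(6276826/2550779 + sqrt(16 - 46)) = 153*(6276826/2550779 + sqrt(-30)) = 153*(6276826/2550779 + I*sqrt(30)) = 960354378/2550779 + 153*I*sqrt(30)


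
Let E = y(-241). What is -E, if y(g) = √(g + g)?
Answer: -I*√482 ≈ -21.954*I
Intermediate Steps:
y(g) = √2*√g (y(g) = √(2*g) = √2*√g)
E = I*√482 (E = √2*√(-241) = √2*(I*√241) = I*√482 ≈ 21.954*I)
-E = -I*√482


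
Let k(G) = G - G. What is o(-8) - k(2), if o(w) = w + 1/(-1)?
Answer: -9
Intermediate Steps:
o(w) = -1 + w (o(w) = w - 1 = -1 + w)
k(G) = 0
o(-8) - k(2) = (-1 - 8) - 1*0 = -9 + 0 = -9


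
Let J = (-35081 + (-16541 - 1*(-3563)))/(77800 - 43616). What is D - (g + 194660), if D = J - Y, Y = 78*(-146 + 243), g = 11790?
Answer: -7315971003/34184 ≈ -2.1402e+5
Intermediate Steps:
J = -48059/34184 (J = (-35081 + (-16541 + 3563))/34184 = (-35081 - 12978)*(1/34184) = -48059*1/34184 = -48059/34184 ≈ -1.4059)
Y = 7566 (Y = 78*97 = 7566)
D = -258684203/34184 (D = -48059/34184 - 1*7566 = -48059/34184 - 7566 = -258684203/34184 ≈ -7567.4)
D - (g + 194660) = -258684203/34184 - (11790 + 194660) = -258684203/34184 - 1*206450 = -258684203/34184 - 206450 = -7315971003/34184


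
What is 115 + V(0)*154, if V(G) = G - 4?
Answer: -501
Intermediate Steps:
V(G) = -4 + G
115 + V(0)*154 = 115 + (-4 + 0)*154 = 115 - 4*154 = 115 - 616 = -501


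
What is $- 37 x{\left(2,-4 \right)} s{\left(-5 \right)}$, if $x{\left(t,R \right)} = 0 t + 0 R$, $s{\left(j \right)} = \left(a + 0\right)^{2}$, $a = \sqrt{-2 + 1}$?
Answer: $0$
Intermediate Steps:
$a = i$ ($a = \sqrt{-1} = i \approx 1.0 i$)
$s{\left(j \right)} = -1$ ($s{\left(j \right)} = \left(i + 0\right)^{2} = i^{2} = -1$)
$x{\left(t,R \right)} = 0$ ($x{\left(t,R \right)} = 0 + 0 = 0$)
$- 37 x{\left(2,-4 \right)} s{\left(-5 \right)} = \left(-37\right) 0 \left(-1\right) = 0 \left(-1\right) = 0$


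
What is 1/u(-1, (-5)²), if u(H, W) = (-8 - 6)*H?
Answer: 1/14 ≈ 0.071429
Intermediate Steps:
u(H, W) = -14*H
1/u(-1, (-5)²) = 1/(-14*(-1)) = 1/14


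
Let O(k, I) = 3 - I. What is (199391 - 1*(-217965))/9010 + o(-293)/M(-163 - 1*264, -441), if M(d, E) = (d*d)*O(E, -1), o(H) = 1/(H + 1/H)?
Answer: 153714126274951/3318424265800 ≈ 46.321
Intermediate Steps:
M(d, E) = 4*d² (M(d, E) = (d*d)*(3 - 1*(-1)) = d²*(3 + 1) = d²*4 = 4*d²)
(199391 - 1*(-217965))/9010 + o(-293)/M(-163 - 1*264, -441) = (199391 - 1*(-217965))/9010 + (-293/(1 + (-293)²))/((4*(-163 - 1*264)²)) = (199391 + 217965)*(1/9010) + (-293/(1 + 85849))/((4*(-163 - 264)²)) = 417356*(1/9010) + (-293/85850)/((4*(-427)²)) = 208678/4505 + (-293*1/85850)/((4*182329)) = 208678/4505 - 293/85850/729316 = 208678/4505 - 293/85850*1/729316 = 208678/4505 - 293/62611778600 = 153714126274951/3318424265800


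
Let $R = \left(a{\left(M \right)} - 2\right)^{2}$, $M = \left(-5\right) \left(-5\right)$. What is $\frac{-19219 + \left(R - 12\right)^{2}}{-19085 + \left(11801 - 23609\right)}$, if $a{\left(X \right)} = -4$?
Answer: $\frac{18643}{30893} \approx 0.60347$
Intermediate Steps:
$M = 25$
$R = 36$ ($R = \left(-4 - 2\right)^{2} = \left(-6\right)^{2} = 36$)
$\frac{-19219 + \left(R - 12\right)^{2}}{-19085 + \left(11801 - 23609\right)} = \frac{-19219 + \left(36 - 12\right)^{2}}{-19085 + \left(11801 - 23609\right)} = \frac{-19219 + 24^{2}}{-19085 - 11808} = \frac{-19219 + 576}{-30893} = \left(-18643\right) \left(- \frac{1}{30893}\right) = \frac{18643}{30893}$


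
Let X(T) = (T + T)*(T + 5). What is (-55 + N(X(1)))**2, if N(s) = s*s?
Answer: 7921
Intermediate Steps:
X(T) = 2*T*(5 + T) (X(T) = (2*T)*(5 + T) = 2*T*(5 + T))
N(s) = s**2
(-55 + N(X(1)))**2 = (-55 + (2*1*(5 + 1))**2)**2 = (-55 + (2*1*6)**2)**2 = (-55 + 12**2)**2 = (-55 + 144)**2 = 89**2 = 7921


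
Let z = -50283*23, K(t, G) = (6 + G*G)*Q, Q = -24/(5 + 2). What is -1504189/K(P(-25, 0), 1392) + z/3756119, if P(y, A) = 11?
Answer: -2033285268469/24953551209360 ≈ -0.081483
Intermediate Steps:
Q = -24/7 ≈ -3.4286
K(t, G) = -144/7 - 24*G**2/7 (K(t, G) = (6 + G*G)*(-24/7) = (6 + G**2)*(-24/7) = -144/7 - 24*G**2/7)
z = -1156509
-1504189/K(P(-25, 0), 1392) + z/3756119 = -1504189/(-144/7 - 24/7*1392**2) - 1156509/3756119 = -1504189/(-144/7 - 24/7*1937664) - 1156509*1/3756119 = -1504189/(-144/7 - 46503936/7) - 1156509/3756119 = -1504189/(-6643440) - 1156509/3756119 = -1504189*(-1/6643440) - 1156509/3756119 = 1504189/6643440 - 1156509/3756119 = -2033285268469/24953551209360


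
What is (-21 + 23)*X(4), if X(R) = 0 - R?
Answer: -8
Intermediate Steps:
X(R) = -R
(-21 + 23)*X(4) = (-21 + 23)*(-1*4) = 2*(-4) = -8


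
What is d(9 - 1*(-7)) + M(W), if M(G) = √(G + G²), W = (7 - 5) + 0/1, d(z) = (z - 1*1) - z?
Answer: -1 + √6 ≈ 1.4495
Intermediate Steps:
d(z) = -1 (d(z) = (z - 1) - z = (-1 + z) - z = -1)
W = 2 (W = 2 + 0*1 = 2 + 0 = 2)
d(9 - 1*(-7)) + M(W) = -1 + √(2*(1 + 2)) = -1 + √(2*3) = -1 + √6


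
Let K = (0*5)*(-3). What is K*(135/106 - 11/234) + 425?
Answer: 425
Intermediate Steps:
K = 0 (K = 0*(-3) = 0)
K*(135/106 - 11/234) + 425 = 0*(135/106 - 11/234) + 425 = 0*(7606/6201) + 425 = 0 + 425 = 425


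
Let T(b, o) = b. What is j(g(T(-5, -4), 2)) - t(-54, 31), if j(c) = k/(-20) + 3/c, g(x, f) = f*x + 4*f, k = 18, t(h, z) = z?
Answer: -167/5 ≈ -33.400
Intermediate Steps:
g(x, f) = 4*f + f*x
j(c) = -9/10 + 3/c (j(c) = 18/(-20) + 3/c = 18*(-1/20) + 3/c = -9/10 + 3/c)
j(g(T(-5, -4), 2)) - t(-54, 31) = (-9/10 + 3/((2*(4 - 5)))) - 1*31 = (-9/10 + 3/((2*(-1)))) - 31 = (-9/10 + 3/(-2)) - 31 = (-9/10 + 3*(-½)) - 31 = (-9/10 - 3/2) - 31 = -12/5 - 31 = -167/5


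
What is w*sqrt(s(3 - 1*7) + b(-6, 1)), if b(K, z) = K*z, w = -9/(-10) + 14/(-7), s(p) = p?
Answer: -11*I*sqrt(10)/10 ≈ -3.4785*I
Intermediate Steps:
w = -11/10 (w = -9*(-1/10) + 14*(-1/7) = 9/10 - 2 = -11/10 ≈ -1.1000)
w*sqrt(s(3 - 1*7) + b(-6, 1)) = -11*sqrt((3 - 1*7) - 6*1)/10 = -11*sqrt((3 - 7) - 6)/10 = -11*sqrt(-4 - 6)/10 = -11*I*sqrt(10)/10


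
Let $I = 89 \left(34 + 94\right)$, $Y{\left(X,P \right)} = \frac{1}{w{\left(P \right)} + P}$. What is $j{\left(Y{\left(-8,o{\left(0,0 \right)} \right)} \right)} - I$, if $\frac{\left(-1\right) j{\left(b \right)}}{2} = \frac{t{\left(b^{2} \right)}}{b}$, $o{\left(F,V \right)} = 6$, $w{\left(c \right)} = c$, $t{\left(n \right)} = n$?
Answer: $- \frac{68353}{6} \approx -11392.0$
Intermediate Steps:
$Y{\left(X,P \right)} = \frac{1}{2 P}$ ($Y{\left(X,P \right)} = \frac{1}{P + P} = \frac{1}{2 P}$)
$j{\left(b \right)} = - 2 b$ ($j{\left(b \right)} = - 2 \frac{b^{2}}{b} = - 2 b$)
$I = 11392$ ($I = 89 \cdot 128 = 11392$)
$j{\left(Y{\left(-8,o{\left(0,0 \right)} \right)} \right)} - I = - 2 \frac{1}{2 \cdot 6} - 11392 = - 2 \cdot \frac{1}{2} \cdot \frac{1}{6} - 11392 = \left(-2\right) \frac{1}{12} - 11392 = - \frac{1}{6} - 11392 = - \frac{68353}{6}$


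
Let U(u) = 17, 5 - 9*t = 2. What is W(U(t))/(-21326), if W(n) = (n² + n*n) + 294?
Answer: -436/10663 ≈ -0.040889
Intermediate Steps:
t = ⅓ (t = 5/9 - ⅑*2 = 5/9 - 2/9 = ⅓ ≈ 0.33333)
W(n) = 294 + 2*n² (W(n) = (n² + n²) + 294 = 2*n² + 294 = 294 + 2*n²)
W(U(t))/(-21326) = (294 + 2*17²)/(-21326) = (294 + 2*289)*(-1/21326) = (294 + 578)*(-1/21326) = 872*(-1/21326) = -436/10663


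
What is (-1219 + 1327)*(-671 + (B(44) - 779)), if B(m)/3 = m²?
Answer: 470664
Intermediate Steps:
B(m) = 3*m²
(-1219 + 1327)*(-671 + (B(44) - 779)) = (-1219 + 1327)*(-671 + (3*44² - 779)) = 108*(-671 + (3*1936 - 779)) = 108*(-671 + (5808 - 779)) = 108*(-671 + 5029) = 108*4358 = 470664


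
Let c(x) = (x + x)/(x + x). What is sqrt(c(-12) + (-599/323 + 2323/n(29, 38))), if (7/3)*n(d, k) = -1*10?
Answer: I*sqrt(50975049270)/9690 ≈ 23.3*I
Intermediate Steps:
n(d, k) = -30/7 (n(d, k) = 3*(-1*10)/7 = (3/7)*(-10) = -30/7)
c(x) = 1 (c(x) = (2*x)/((2*x)) = (2*x)*(1/(2*x)) = 1)
sqrt(c(-12) + (-599/323 + 2323/n(29, 38))) = sqrt(1 + (-599/323 + 2323/(-30/7))) = sqrt(1 + (-599*1/323 + 2323*(-7/30))) = sqrt(1 + (-599/323 - 16261/30)) = sqrt(1 - 5270273/9690) = sqrt(-5260583/9690) = I*sqrt(50975049270)/9690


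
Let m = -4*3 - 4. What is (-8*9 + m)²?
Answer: 7744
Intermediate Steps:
m = -16 (m = -12 - 4 = -16)
(-8*9 + m)² = (-8*9 - 16)² = (-72 - 16)² = (-88)² = 7744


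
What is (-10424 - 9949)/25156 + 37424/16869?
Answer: 597766007/424356564 ≈ 1.4086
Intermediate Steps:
(-10424 - 9949)/25156 + 37424/16869 = -20373*1/25156 + 37424*(1/16869) = -20373/25156 + 37424/16869 = 597766007/424356564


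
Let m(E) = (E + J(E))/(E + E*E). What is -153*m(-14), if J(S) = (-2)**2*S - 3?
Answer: 11169/182 ≈ 61.368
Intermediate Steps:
J(S) = -3 + 4*S (J(S) = 4*S - 3 = -3 + 4*S)
m(E) = (-3 + 5*E)/(E + E**2) (m(E) = (E + (-3 + 4*E))/(E + E*E) = (-3 + 5*E)/(E + E**2))
-153*m(-14) = -153*(-3 + 5*(-14))/((-14)*(1 - 14)) = -(-153)*(-3 - 70)/(14*(-13)) = -(-153)*(-1)*(-73)/(14*13) = -153*(-73/182) = 11169/182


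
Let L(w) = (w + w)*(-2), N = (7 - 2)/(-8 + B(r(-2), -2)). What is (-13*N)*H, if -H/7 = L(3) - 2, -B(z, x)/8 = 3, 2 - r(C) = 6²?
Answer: 3185/16 ≈ 199.06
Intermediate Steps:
r(C) = -34 (r(C) = 2 - 1*6² = 2 - 1*36 = 2 - 36 = -34)
B(z, x) = -24 (B(z, x) = -8*3 = -24)
N = -5/32 (N = (7 - 2)/(-8 - 24) = 5/(-32) = 5*(-1/32) = -5/32 ≈ -0.15625)
L(w) = -4*w (L(w) = (2*w)*(-2) = -4*w)
H = 98 (H = -7*(-4*3 - 2) = -7*(-12 - 2) = -7*(-14) = 98)
(-13*N)*H = -13*(-5/32)*98 = (65/32)*98 = 3185/16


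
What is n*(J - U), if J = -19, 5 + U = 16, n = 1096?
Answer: -32880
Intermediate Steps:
U = 11 (U = -5 + 16 = 11)
n*(J - U) = 1096*(-19 - 1*11) = 1096*(-19 - 11) = 1096*(-30) = -32880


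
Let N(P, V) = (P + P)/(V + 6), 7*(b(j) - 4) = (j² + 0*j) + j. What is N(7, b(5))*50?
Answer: 49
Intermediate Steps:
b(j) = 4 + j/7 + j²/7 (b(j) = 4 + ((j² + 0*j) + j)/7 = 4 + ((j² + 0) + j)/7 = 4 + (j² + j)/7 = 4 + (j + j²)/7 = 4 + (j/7 + j²/7) = 4 + j/7 + j²/7)
N(P, V) = 2*P/(6 + V) (N(P, V) = (2*P)/(6 + V) = 2*P/(6 + V))
N(7, b(5))*50 = (2*7/(6 + (4 + (⅐)*5 + (⅐)*5²)))*50 = (2*7/(6 + (4 + 5/7 + (⅐)*25)))*50 = (2*7/(6 + (4 + 5/7 + 25/7)))*50 = (2*7/(6 + 58/7))*50 = (2*7/(100/7))*50 = (2*7*(7/100))*50 = (49/50)*50 = 49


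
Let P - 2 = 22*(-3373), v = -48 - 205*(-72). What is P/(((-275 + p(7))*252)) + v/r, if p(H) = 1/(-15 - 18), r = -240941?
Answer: 46362613049/45922390836 ≈ 1.0096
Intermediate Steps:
p(H) = -1/33 (p(H) = 1/(-33) = -1/33)
v = 14712 (v = -48 + 14760 = 14712)
P = -74204 (P = 2 + 22*(-3373) = 2 - 74206 = -74204)
P/(((-275 + p(7))*252)) + v/r = -74204*1/(252*(-275 - 1/33)) + 14712/(-240941) = -74204/((-9076/33*252)) + 14712*(-1/240941) = -74204/(-762384/11) - 14712/240941 = -74204*(-11/762384) - 14712/240941 = 204061/190596 - 14712/240941 = 46362613049/45922390836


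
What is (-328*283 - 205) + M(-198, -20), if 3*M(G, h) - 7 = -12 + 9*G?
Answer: -280874/3 ≈ -93625.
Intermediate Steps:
M(G, h) = -5/3 + 3*G (M(G, h) = 7/3 + (-12 + 9*G)/3 = 7/3 + (-4 + 3*G) = -5/3 + 3*G)
(-328*283 - 205) + M(-198, -20) = (-328*283 - 205) + (-5/3 + 3*(-198)) = (-92824 - 205) + (-5/3 - 594) = -93029 - 1787/3 = -280874/3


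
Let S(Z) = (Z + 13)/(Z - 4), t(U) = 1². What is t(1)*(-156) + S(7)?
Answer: -448/3 ≈ -149.33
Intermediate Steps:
t(U) = 1
S(Z) = (13 + Z)/(-4 + Z)
t(1)*(-156) + S(7) = 1*(-156) + (13 + 7)/(-4 + 7) = -156 + 20/3 = -448/3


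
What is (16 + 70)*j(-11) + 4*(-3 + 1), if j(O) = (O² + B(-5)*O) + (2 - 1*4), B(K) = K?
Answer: 14956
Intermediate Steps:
j(O) = -2 + O² - 5*O (j(O) = (O² - 5*O) + (2 - 1*4) = (O² - 5*O) + (2 - 4) = (O² - 5*O) - 2 = -2 + O² - 5*O)
(16 + 70)*j(-11) + 4*(-3 + 1) = (16 + 70)*(-2 + (-11)² - 5*(-11)) + 4*(-3 + 1) = 86*(-2 + 121 + 55) + 4*(-2) = 86*174 - 8 = 14964 - 8 = 14956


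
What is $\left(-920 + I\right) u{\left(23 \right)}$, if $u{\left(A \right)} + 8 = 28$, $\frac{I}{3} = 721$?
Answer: $24860$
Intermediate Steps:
$I = 2163$ ($I = 3 \cdot 721 = 2163$)
$u{\left(A \right)} = 20$ ($u{\left(A \right)} = -8 + 28 = 20$)
$\left(-920 + I\right) u{\left(23 \right)} = \left(-920 + 2163\right) 20 = 1243 \cdot 20 = 24860$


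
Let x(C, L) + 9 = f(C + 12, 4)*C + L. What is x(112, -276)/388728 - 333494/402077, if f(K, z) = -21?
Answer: -14522081409/17366509784 ≈ -0.83621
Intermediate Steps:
x(C, L) = -9 + L - 21*C (x(C, L) = -9 + (-21*C + L) = -9 + (L - 21*C) = -9 + L - 21*C)
x(112, -276)/388728 - 333494/402077 = (-9 - 276 - 21*112)/388728 - 333494/402077 = (-9 - 276 - 2352)*(1/388728) - 333494*1/402077 = -2637*1/388728 - 333494/402077 = -293/43192 - 333494/402077 = -14522081409/17366509784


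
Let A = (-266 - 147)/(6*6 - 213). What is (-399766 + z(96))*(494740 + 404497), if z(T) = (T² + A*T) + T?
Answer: -350909254510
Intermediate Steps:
A = 7/3 (A = -413/(36 - 213) = -413/(-177) = -413*(-1/177) = 7/3 ≈ 2.3333)
z(T) = T² + 10*T/3 (z(T) = (T² + 7*T/3) + T = T² + 10*T/3)
(-399766 + z(96))*(494740 + 404497) = (-399766 + (⅓)*96*(10 + 3*96))*(494740 + 404497) = (-399766 + (⅓)*96*(10 + 288))*899237 = (-399766 + (⅓)*96*298)*899237 = (-399766 + 9536)*899237 = -390230*899237 = -350909254510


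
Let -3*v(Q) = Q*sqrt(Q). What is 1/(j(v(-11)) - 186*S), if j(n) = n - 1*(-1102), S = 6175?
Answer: -10327032/11849732215667 - 33*I*sqrt(11)/11849732215667 ≈ -8.715e-7 - 9.2364e-12*I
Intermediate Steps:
v(Q) = -Q**(3/2)/3 (v(Q) = -Q*sqrt(Q)/3 = -Q**(3/2)/3)
j(n) = 1102 + n (j(n) = n + 1102 = 1102 + n)
1/(j(v(-11)) - 186*S) = 1/((1102 - (-11)*I*sqrt(11)/3) - 186*6175) = 1/((1102 - (-11)*I*sqrt(11)/3) - 1148550) = 1/((1102 + 11*I*sqrt(11)/3) - 1148550) = 1/(-1147448 + 11*I*sqrt(11)/3)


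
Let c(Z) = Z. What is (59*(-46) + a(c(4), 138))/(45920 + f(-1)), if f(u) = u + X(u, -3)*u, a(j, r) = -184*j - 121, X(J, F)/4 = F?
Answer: -3571/45931 ≈ -0.077747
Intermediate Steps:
X(J, F) = 4*F
a(j, r) = -121 - 184*j
f(u) = -11*u (f(u) = u + (4*(-3))*u = u - 12*u = -11*u)
(59*(-46) + a(c(4), 138))/(45920 + f(-1)) = (59*(-46) + (-121 - 184*4))/(45920 - 11*(-1)) = (-2714 + (-121 - 736))/(45920 + 11) = (-2714 - 857)/45931 = -3571*1/45931 = -3571/45931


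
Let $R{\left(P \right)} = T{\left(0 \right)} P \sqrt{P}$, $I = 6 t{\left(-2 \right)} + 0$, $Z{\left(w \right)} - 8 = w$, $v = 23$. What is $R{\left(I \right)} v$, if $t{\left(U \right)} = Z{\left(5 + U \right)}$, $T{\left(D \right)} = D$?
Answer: $0$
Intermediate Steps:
$Z{\left(w \right)} = 8 + w$
$t{\left(U \right)} = 13 + U$ ($t{\left(U \right)} = 8 + \left(5 + U\right) = 13 + U$)
$I = 66$ ($I = 6 \left(13 - 2\right) + 0 = 6 \cdot 11 + 0 = 66 + 0 = 66$)
$R{\left(P \right)} = 0$ ($R{\left(P \right)} = 0 P \sqrt{P} = 0 \sqrt{P} = 0$)
$R{\left(I \right)} v = 0 \cdot 23 = 0$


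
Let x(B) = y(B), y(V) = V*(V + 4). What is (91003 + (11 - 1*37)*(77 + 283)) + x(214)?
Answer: 128295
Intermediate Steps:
y(V) = V*(4 + V)
x(B) = B*(4 + B)
(91003 + (11 - 1*37)*(77 + 283)) + x(214) = (91003 + (11 - 1*37)*(77 + 283)) + 214*(4 + 214) = (91003 + (11 - 37)*360) + 214*218 = (91003 - 26*360) + 46652 = (91003 - 9360) + 46652 = 81643 + 46652 = 128295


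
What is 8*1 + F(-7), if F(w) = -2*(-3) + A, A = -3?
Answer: 11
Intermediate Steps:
F(w) = 3 (F(w) = -2*(-3) - 3 = 6 - 3 = 3)
8*1 + F(-7) = 8*1 + 3 = 8 + 3 = 11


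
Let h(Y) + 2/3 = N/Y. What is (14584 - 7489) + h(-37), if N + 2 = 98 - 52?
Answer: 787339/111 ≈ 7093.1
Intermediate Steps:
N = 44 (N = -2 + (98 - 52) = -2 + 46 = 44)
h(Y) = -⅔ + 44/Y
(14584 - 7489) + h(-37) = (14584 - 7489) + (-⅔ + 44/(-37)) = 7095 + (-⅔ + 44*(-1/37)) = 7095 + (-⅔ - 44/37) = 7095 - 206/111 = 787339/111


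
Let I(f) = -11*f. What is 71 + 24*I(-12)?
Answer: 3239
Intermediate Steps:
71 + 24*I(-12) = 71 + 24*(-11*(-12)) = 71 + 24*132 = 71 + 3168 = 3239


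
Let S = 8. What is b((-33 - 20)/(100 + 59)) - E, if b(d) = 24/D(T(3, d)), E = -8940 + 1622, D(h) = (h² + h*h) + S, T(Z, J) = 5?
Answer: 212234/29 ≈ 7318.4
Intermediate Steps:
D(h) = 8 + 2*h² (D(h) = (h² + h*h) + 8 = (h² + h²) + 8 = 2*h² + 8 = 8 + 2*h²)
E = -7318
b(d) = 12/29 (b(d) = 24/(8 + 2*5²) = 24/(8 + 2*25) = 24/(8 + 50) = 24/58 = 24*(1/58) = 12/29)
b((-33 - 20)/(100 + 59)) - E = 12/29 - 1*(-7318) = 12/29 + 7318 = 212234/29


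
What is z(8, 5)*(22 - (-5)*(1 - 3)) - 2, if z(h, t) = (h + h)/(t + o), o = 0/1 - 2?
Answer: 62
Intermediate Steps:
o = -2 (o = 0*1 - 2 = 0 - 2 = -2)
z(h, t) = 2*h/(-2 + t) (z(h, t) = (h + h)/(t - 2) = (2*h)/(-2 + t) = 2*h/(-2 + t))
z(8, 5)*(22 - (-5)*(1 - 3)) - 2 = (2*8/(-2 + 5))*(22 - (-5)*(1 - 3)) - 2 = (2*8/3)*(22 - (-5)*(-2)) - 2 = (2*8*(⅓))*(22 - 1*10) - 2 = 16*(22 - 10)/3 - 2 = (16/3)*12 - 2 = 64 - 2 = 62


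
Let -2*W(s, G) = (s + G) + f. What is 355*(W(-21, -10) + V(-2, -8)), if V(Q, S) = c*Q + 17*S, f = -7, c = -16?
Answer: -30175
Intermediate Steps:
W(s, G) = 7/2 - G/2 - s/2 (W(s, G) = -((s + G) - 7)/2 = -((G + s) - 7)/2 = -(-7 + G + s)/2 = 7/2 - G/2 - s/2)
V(Q, S) = -16*Q + 17*S
355*(W(-21, -10) + V(-2, -8)) = 355*((7/2 - 1/2*(-10) - 1/2*(-21)) + (-16*(-2) + 17*(-8))) = 355*((7/2 + 5 + 21/2) + (32 - 136)) = 355*(19 - 104) = 355*(-85) = -30175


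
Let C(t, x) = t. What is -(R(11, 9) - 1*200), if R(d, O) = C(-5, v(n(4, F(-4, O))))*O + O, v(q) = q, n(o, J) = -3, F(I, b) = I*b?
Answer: 236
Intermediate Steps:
R(d, O) = -4*O (R(d, O) = -5*O + O = -4*O)
-(R(11, 9) - 1*200) = -(-4*9 - 1*200) = -(-36 - 200) = -1*(-236) = 236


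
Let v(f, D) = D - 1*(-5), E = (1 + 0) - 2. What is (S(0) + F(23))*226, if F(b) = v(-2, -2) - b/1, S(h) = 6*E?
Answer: -5876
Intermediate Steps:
E = -1 (E = 1 - 2 = -1)
v(f, D) = 5 + D (v(f, D) = D + 5 = 5 + D)
S(h) = -6 (S(h) = 6*(-1) = -6)
F(b) = 3 - b (F(b) = (5 - 2) - b/1 = 3 - b)
(S(0) + F(23))*226 = (-6 + (3 - 1*23))*226 = (-6 + (3 - 23))*226 = (-6 - 20)*226 = -26*226 = -5876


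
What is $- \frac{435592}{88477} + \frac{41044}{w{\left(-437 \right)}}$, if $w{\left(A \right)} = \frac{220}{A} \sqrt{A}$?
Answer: $- \frac{435592}{88477} + \frac{10261 i \sqrt{437}}{55} \approx -4.9232 + 3900.0 i$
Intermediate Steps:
$w{\left(A \right)} = \frac{220}{\sqrt{A}}$
$- \frac{435592}{88477} + \frac{41044}{w{\left(-437 \right)}} = - \frac{435592}{88477} + \frac{41044}{220 \frac{1}{\sqrt{-437}}} = \left(-435592\right) \frac{1}{88477} + \frac{41044}{220 \left(- \frac{i \sqrt{437}}{437}\right)} = - \frac{435592}{88477} + \frac{41044}{\left(- \frac{220}{437}\right) i \sqrt{437}} = - \frac{435592}{88477} + 41044 \frac{i \sqrt{437}}{220} = - \frac{435592}{88477} + \frac{10261 i \sqrt{437}}{55}$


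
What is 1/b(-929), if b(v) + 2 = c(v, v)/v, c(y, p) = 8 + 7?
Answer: -929/1873 ≈ -0.49600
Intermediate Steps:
c(y, p) = 15
b(v) = -2 + 15/v
1/b(-929) = 1/(-2 + 15/(-929)) = 1/(-2 + 15*(-1/929)) = 1/(-2 - 15/929) = 1/(-1873/929) = -929/1873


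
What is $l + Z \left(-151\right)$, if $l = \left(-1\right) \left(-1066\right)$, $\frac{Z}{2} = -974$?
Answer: $295214$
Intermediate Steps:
$Z = -1948$ ($Z = 2 \left(-974\right) = -1948$)
$l = 1066$
$l + Z \left(-151\right) = 1066 - -294148 = 1066 + 294148 = 295214$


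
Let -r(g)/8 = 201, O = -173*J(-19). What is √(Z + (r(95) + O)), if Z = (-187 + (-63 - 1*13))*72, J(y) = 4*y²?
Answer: 2*I*√67589 ≈ 519.96*I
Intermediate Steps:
O = -249812 (O = -692*(-19)² = -692*361 = -173*1444 = -249812)
Z = -18936 (Z = (-187 + (-63 - 13))*72 = (-187 - 76)*72 = -263*72 = -18936)
r(g) = -1608 (r(g) = -8*201 = -1608)
√(Z + (r(95) + O)) = √(-18936 + (-1608 - 249812)) = √(-18936 - 251420) = √(-270356) = 2*I*√67589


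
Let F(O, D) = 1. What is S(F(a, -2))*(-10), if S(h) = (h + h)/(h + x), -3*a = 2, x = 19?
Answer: -1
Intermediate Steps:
a = -2/3 (a = -1/3*2 = -2/3 ≈ -0.66667)
S(h) = 2*h/(19 + h) (S(h) = (h + h)/(h + 19) = (2*h)/(19 + h) = 2*h/(19 + h))
S(F(a, -2))*(-10) = (2*1/(19 + 1))*(-10) = (2*1/20)*(-10) = (2*1*(1/20))*(-10) = (1/10)*(-10) = -1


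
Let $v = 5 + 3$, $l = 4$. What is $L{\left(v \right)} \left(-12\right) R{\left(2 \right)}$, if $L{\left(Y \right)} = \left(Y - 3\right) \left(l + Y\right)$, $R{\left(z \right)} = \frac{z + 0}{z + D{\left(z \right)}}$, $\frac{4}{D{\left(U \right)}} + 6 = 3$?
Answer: $-2160$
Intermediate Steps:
$v = 8$
$D{\left(U \right)} = - \frac{4}{3}$ ($D{\left(U \right)} = \frac{4}{-6 + 3} = \frac{4}{-3} = 4 \left(- \frac{1}{3}\right) = - \frac{4}{3}$)
$R{\left(z \right)} = \frac{z}{- \frac{4}{3} + z}$ ($R{\left(z \right)} = \frac{z + 0}{z - \frac{4}{3}} = \frac{z}{- \frac{4}{3} + z}$)
$L{\left(Y \right)} = \left(-3 + Y\right) \left(4 + Y\right)$ ($L{\left(Y \right)} = \left(Y - 3\right) \left(4 + Y\right) = \left(-3 + Y\right) \left(4 + Y\right)$)
$L{\left(v \right)} \left(-12\right) R{\left(2 \right)} = \left(-12 + 8 + 8^{2}\right) \left(-12\right) 3 \cdot 2 \frac{1}{-4 + 3 \cdot 2} = \left(-12 + 8 + 64\right) \left(-12\right) 3 \cdot 2 \frac{1}{-4 + 6} = 60 \left(-12\right) 3 \cdot 2 \cdot \frac{1}{2} = - 720 \cdot 3 \cdot 2 \cdot \frac{1}{2} = \left(-720\right) 3 = -2160$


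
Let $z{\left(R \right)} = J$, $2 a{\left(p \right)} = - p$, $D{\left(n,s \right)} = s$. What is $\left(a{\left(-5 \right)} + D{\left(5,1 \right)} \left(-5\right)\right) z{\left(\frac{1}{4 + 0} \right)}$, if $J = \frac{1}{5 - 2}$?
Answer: $- \frac{5}{6} \approx -0.83333$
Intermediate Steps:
$a{\left(p \right)} = - \frac{p}{2}$ ($a{\left(p \right)} = \frac{\left(-1\right) p}{2} = - \frac{p}{2}$)
$J = \frac{1}{3} \approx 0.33333$
$z{\left(R \right)} = \frac{1}{3}$
$\left(a{\left(-5 \right)} + D{\left(5,1 \right)} \left(-5\right)\right) z{\left(\frac{1}{4 + 0} \right)} = \left(\left(- \frac{1}{2}\right) \left(-5\right) + 1 \left(-5\right)\right) \frac{1}{3} = \left(\frac{5}{2} - 5\right) \frac{1}{3} = \left(- \frac{5}{2}\right) \frac{1}{3} = - \frac{5}{6}$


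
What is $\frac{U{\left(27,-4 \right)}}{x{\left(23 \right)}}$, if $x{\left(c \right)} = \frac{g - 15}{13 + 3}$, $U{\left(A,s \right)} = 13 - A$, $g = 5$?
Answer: $\frac{112}{5} \approx 22.4$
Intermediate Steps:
$x{\left(c \right)} = - \frac{5}{8}$ ($x{\left(c \right)} = \frac{5 - 15}{13 + 3} = - \frac{10}{16} = \left(-10\right) \frac{1}{16} = - \frac{5}{8}$)
$\frac{U{\left(27,-4 \right)}}{x{\left(23 \right)}} = \frac{13 - 27}{- \frac{5}{8}} = \left(13 - 27\right) \left(- \frac{8}{5}\right) = \left(-14\right) \left(- \frac{8}{5}\right) = \frac{112}{5}$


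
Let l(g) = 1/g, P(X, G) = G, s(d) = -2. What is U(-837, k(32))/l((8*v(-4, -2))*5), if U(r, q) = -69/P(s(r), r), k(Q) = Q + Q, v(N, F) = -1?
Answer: -920/279 ≈ -3.2975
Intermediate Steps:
k(Q) = 2*Q
U(r, q) = -69/r
U(-837, k(32))/l((8*v(-4, -2))*5) = (-69/(-837))/(1/((8*(-1))*5)) = (-69*(-1/837))/(1/(-8*5)) = 23/(279*(1/(-40))) = 23/(279*(-1/40)) = (23/279)*(-40) = -920/279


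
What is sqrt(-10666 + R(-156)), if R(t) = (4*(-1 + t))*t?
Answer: sqrt(87302) ≈ 295.47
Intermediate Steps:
R(t) = t*(-4 + 4*t) (R(t) = (-4 + 4*t)*t = t*(-4 + 4*t))
sqrt(-10666 + R(-156)) = sqrt(-10666 + 4*(-156)*(-1 - 156)) = sqrt(-10666 + 4*(-156)*(-157)) = sqrt(-10666 + 97968) = sqrt(87302)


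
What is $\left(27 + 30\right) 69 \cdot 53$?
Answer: $208449$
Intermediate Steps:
$\left(27 + 30\right) 69 \cdot 53 = 57 \cdot 69 \cdot 53 = 3933 \cdot 53 = 208449$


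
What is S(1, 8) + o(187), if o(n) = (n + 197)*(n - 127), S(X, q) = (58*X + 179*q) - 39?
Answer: 24491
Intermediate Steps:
S(X, q) = -39 + 58*X + 179*q
o(n) = (-127 + n)*(197 + n) (o(n) = (197 + n)*(-127 + n) = (-127 + n)*(197 + n))
S(1, 8) + o(187) = (-39 + 58*1 + 179*8) + (-25019 + 187**2 + 70*187) = (-39 + 58 + 1432) + (-25019 + 34969 + 13090) = 1451 + 23040 = 24491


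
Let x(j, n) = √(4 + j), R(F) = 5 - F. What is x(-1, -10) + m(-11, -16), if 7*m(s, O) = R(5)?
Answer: √3 ≈ 1.7320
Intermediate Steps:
m(s, O) = 0 (m(s, O) = (5 - 1*5)/7 = (5 - 5)/7 = (⅐)*0 = 0)
x(-1, -10) + m(-11, -16) = √(4 - 1) + 0 = √3 + 0 = √3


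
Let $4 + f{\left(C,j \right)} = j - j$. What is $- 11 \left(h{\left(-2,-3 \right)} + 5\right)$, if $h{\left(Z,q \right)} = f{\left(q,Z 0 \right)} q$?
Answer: $-187$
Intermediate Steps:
$f{\left(C,j \right)} = -4$ ($f{\left(C,j \right)} = -4 + \left(j - j\right) = -4 + 0 = -4$)
$h{\left(Z,q \right)} = - 4 q$
$- 11 \left(h{\left(-2,-3 \right)} + 5\right) = - 11 \left(\left(-4\right) \left(-3\right) + 5\right) = - 11 \left(12 + 5\right) = \left(-11\right) 17 = -187$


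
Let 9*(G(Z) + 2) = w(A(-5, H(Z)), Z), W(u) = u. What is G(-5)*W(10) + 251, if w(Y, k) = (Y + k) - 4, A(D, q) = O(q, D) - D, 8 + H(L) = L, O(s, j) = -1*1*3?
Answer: 2009/9 ≈ 223.22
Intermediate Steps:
O(s, j) = -3 (O(s, j) = -1*3 = -3)
H(L) = -8 + L
A(D, q) = -3 - D
w(Y, k) = -4 + Y + k
G(Z) = -20/9 + Z/9 (G(Z) = -2 + (-4 + (-3 - 1*(-5)) + Z)/9 = -2 + (-4 + (-3 + 5) + Z)/9 = -2 + (-4 + 2 + Z)/9 = -2 + (-2 + Z)/9 = -2 + (-2/9 + Z/9) = -20/9 + Z/9)
G(-5)*W(10) + 251 = (-20/9 + (⅑)*(-5))*10 + 251 = (-20/9 - 5/9)*10 + 251 = -25/9*10 + 251 = -250/9 + 251 = 2009/9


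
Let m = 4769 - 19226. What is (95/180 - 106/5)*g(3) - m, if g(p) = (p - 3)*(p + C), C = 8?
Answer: 14457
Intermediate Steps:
g(p) = (-3 + p)*(8 + p) (g(p) = (p - 3)*(p + 8) = (-3 + p)*(8 + p))
m = -14457
(95/180 - 106/5)*g(3) - m = (95/180 - 106/5)*(-24 + 3² + 5*3) - 1*(-14457) = (95*(1/180) - 106*⅕)*(-24 + 9 + 15) + 14457 = (19/36 - 106/5)*0 + 14457 = -3721/180*0 + 14457 = 0 + 14457 = 14457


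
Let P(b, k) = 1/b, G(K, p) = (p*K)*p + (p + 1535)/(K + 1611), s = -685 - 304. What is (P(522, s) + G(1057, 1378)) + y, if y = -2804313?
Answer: 48127637619163/24012 ≈ 2.0043e+9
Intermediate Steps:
s = -989
G(K, p) = K*p² + (1535 + p)/(1611 + K) (G(K, p) = (K*p)*p + (1535 + p)/(1611 + K) = K*p² + (1535 + p)/(1611 + K))
(P(522, s) + G(1057, 1378)) + y = (1/522 + (1535 + 1378 + 1057²*1378² + 1611*1057*1378²)/(1611 + 1057)) - 2804313 = (1/522 + (1535 + 1378 + 1117249*1898884 + 1611*1057*1898884)/2668) - 2804313 = (1/522 + (1535 + 1378 + 2121526250116 + 3233470945068)/2668) - 2804313 = (1/522 + (1/2668)*5354997198097) - 2804313 = (1/522 + 5354997198097/2668) - 2804313 = 48194974782919/24012 - 2804313 = 48127637619163/24012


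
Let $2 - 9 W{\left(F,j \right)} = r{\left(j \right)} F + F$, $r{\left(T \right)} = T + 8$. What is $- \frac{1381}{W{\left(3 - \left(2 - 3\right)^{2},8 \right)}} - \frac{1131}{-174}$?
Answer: $\frac{12637}{32} \approx 394.91$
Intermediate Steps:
$r{\left(T \right)} = 8 + T$
$W{\left(F,j \right)} = \frac{2}{9} - \frac{F}{9} - \frac{F \left(8 + j\right)}{9}$ ($W{\left(F,j \right)} = \frac{2}{9} - \frac{\left(8 + j\right) F + F}{9} = \frac{2}{9} - \frac{F \left(8 + j\right) + F}{9} = \frac{2}{9} - \frac{F + F \left(8 + j\right)}{9} = \frac{2}{9} - \left(\frac{F}{9} + \frac{F \left(8 + j\right)}{9}\right) = \frac{2}{9} - \frac{F}{9} - \frac{F \left(8 + j\right)}{9}$)
$- \frac{1381}{W{\left(3 - \left(2 - 3\right)^{2},8 \right)}} - \frac{1131}{-174} = - \frac{1381}{\frac{2}{9} - \frac{3 - \left(2 - 3\right)^{2}}{9} - \frac{\left(3 - \left(2 - 3\right)^{2}\right) \left(8 + 8\right)}{9}} - \frac{1131}{-174} = - \frac{1381}{\frac{2}{9} - \frac{3 - \left(-1\right)^{2}}{9} - \frac{1}{9} \left(3 - \left(-1\right)^{2}\right) 16} - - \frac{13}{2} = - \frac{1381}{\frac{2}{9} - \frac{3 - 1}{9} - \frac{1}{9} \left(3 - 1\right) 16} + \frac{13}{2} = - \frac{1381}{\frac{2}{9} - \frac{2}{9} - \frac{2}{9} \cdot 16} + \frac{13}{2} = - \frac{1381}{\frac{2}{9} - \frac{2}{9} - \frac{32}{9}} + \frac{13}{2} = - \frac{1381}{- \frac{32}{9}} + \frac{13}{2} = \left(-1381\right) \left(- \frac{9}{32}\right) + \frac{13}{2} = \frac{12429}{32} + \frac{13}{2} = \frac{12637}{32}$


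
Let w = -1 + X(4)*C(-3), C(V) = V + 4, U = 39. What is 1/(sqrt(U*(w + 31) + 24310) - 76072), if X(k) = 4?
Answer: -19018/1446730887 - sqrt(6409)/2893461774 ≈ -1.3173e-5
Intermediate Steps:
C(V) = 4 + V
w = 3 (w = -1 + 4*(4 - 3) = -1 + 4*1 = -1 + 4 = 3)
1/(sqrt(U*(w + 31) + 24310) - 76072) = 1/(sqrt(39*(3 + 31) + 24310) - 76072) = 1/(sqrt(39*34 + 24310) - 76072) = 1/(sqrt(1326 + 24310) - 76072) = 1/(sqrt(25636) - 76072) = 1/(2*sqrt(6409) - 76072) = 1/(-76072 + 2*sqrt(6409))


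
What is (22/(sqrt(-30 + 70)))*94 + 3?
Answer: 3 + 517*sqrt(10)/5 ≈ 329.98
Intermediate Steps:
(22/(sqrt(-30 + 70)))*94 + 3 = (22/(sqrt(40)))*94 + 3 = (22/((2*sqrt(10))))*94 + 3 = (22*(sqrt(10)/20))*94 + 3 = (11*sqrt(10)/10)*94 + 3 = 517*sqrt(10)/5 + 3 = 3 + 517*sqrt(10)/5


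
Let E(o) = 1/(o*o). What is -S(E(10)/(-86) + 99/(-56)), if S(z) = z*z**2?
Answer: 2354760318464/426107828125 ≈ 5.5262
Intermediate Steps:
E(o) = o**(-2) (E(o) = 1/(o**2) = o**(-2))
S(z) = z**3
-S(E(10)/(-86) + 99/(-56)) = -(1/(10**2*(-86)) + 99/(-56))**3 = -((1/100)*(-1/86) + 99*(-1/56))**3 = -(-1/8600 - 99/56)**3 = -(-13304/7525)**3 = -1*(-2354760318464/426107828125) = 2354760318464/426107828125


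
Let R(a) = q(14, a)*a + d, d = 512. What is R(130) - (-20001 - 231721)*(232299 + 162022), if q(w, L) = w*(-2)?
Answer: 99259267634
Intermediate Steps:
q(w, L) = -2*w
R(a) = 512 - 28*a (R(a) = (-2*14)*a + 512 = -28*a + 512 = 512 - 28*a)
R(130) - (-20001 - 231721)*(232299 + 162022) = (512 - 28*130) - (-20001 - 231721)*(232299 + 162022) = (512 - 3640) - (-251722)*394321 = -3128 - 1*(-99259270762) = -3128 + 99259270762 = 99259267634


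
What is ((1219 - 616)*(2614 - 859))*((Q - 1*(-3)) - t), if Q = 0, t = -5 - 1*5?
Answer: 13757445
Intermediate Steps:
t = -10 (t = -5 - 5 = -10)
((1219 - 616)*(2614 - 859))*((Q - 1*(-3)) - t) = ((1219 - 616)*(2614 - 859))*((0 - 1*(-3)) - 1*(-10)) = (603*1755)*((0 + 3) + 10) = 1058265*(3 + 10) = 1058265*13 = 13757445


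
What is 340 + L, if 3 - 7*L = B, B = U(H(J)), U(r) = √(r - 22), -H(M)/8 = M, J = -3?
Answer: 2383/7 - √2/7 ≈ 340.23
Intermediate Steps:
H(M) = -8*M
U(r) = √(-22 + r)
B = √2 (B = √(-22 - 8*(-3)) = √(-22 + 24) = √2 ≈ 1.4142)
L = 3/7 - √2/7 ≈ 0.22654
340 + L = 340 + (3/7 - √2/7) = 2383/7 - √2/7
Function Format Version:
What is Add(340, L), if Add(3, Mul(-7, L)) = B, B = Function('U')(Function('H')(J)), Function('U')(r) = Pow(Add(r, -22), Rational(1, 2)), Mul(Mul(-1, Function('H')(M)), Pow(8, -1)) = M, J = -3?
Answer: Add(Rational(2383, 7), Mul(Rational(-1, 7), Pow(2, Rational(1, 2)))) ≈ 340.23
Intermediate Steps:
Function('H')(M) = Mul(-8, M)
Function('U')(r) = Pow(Add(-22, r), Rational(1, 2))
B = Pow(2, Rational(1, 2)) (B = Pow(Add(-22, Mul(-8, -3)), Rational(1, 2)) = Pow(Add(-22, 24), Rational(1, 2)) = Pow(2, Rational(1, 2)) ≈ 1.4142)
L = Add(Rational(3, 7), Mul(Rational(-1, 7), Pow(2, Rational(1, 2)))) ≈ 0.22654
Add(340, L) = Add(340, Add(Rational(3, 7), Mul(Rational(-1, 7), Pow(2, Rational(1, 2))))) = Add(Rational(2383, 7), Mul(Rational(-1, 7), Pow(2, Rational(1, 2))))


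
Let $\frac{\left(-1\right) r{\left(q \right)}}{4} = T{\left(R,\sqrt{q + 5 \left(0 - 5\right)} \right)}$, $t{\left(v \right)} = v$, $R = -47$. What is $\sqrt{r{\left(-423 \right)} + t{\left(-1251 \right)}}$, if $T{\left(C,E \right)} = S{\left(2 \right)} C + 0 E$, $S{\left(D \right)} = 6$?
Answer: $i \sqrt{123} \approx 11.091 i$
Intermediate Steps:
$T{\left(C,E \right)} = 6 C$ ($T{\left(C,E \right)} = 6 C + 0 E = 6 C + 0 = 6 C$)
$r{\left(q \right)} = 1128$ ($r{\left(q \right)} = - 4 \cdot 6 \left(-47\right) = \left(-4\right) \left(-282\right) = 1128$)
$\sqrt{r{\left(-423 \right)} + t{\left(-1251 \right)}} = \sqrt{1128 - 1251} = \sqrt{-123} = i \sqrt{123}$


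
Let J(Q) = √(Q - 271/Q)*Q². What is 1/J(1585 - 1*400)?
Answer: √1663685490/1971467305650 ≈ 2.0689e-8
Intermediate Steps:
J(Q) = Q²*√(Q - 271/Q)
1/J(1585 - 1*400) = 1/((1585 - 1*400)²*√((1585 - 1*400) - 271/(1585 - 1*400))) = 1/((1585 - 400)²*√((1585 - 400) - 271/(1585 - 400))) = 1/(1185²*√(1185 - 271/1185)) = 1/(1404225*√(1185 - 271*1/1185)) = 1/(1404225*√(1185 - 271/1185)) = 1/(1404225*√(1403954/1185)) = 1/(1404225*(√1663685490/1185)) = 1/(1185*√1663685490) = √1663685490/1971467305650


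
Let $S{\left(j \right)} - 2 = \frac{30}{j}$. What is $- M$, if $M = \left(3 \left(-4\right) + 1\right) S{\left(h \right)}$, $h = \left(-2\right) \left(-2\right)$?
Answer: $\frac{209}{2} \approx 104.5$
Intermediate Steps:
$h = 4$
$S{\left(j \right)} = 2 + \frac{30}{j}$
$M = - \frac{209}{2}$ ($M = \left(3 \left(-4\right) + 1\right) \left(2 + \frac{30}{4}\right) = \left(-12 + 1\right) \left(2 + 30 \cdot \frac{1}{4}\right) = - 11 \left(2 + \frac{15}{2}\right) = \left(-11\right) \frac{19}{2} = - \frac{209}{2} \approx -104.5$)
$- M = \left(-1\right) \left(- \frac{209}{2}\right) = \frac{209}{2}$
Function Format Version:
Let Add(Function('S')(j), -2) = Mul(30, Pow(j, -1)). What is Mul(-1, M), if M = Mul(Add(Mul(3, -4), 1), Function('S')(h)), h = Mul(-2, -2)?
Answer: Rational(209, 2) ≈ 104.50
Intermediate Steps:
h = 4
Function('S')(j) = Add(2, Mul(30, Pow(j, -1)))
M = Rational(-209, 2) (M = Mul(Add(Mul(3, -4), 1), Add(2, Mul(30, Pow(4, -1)))) = Mul(Add(-12, 1), Add(2, Mul(30, Rational(1, 4)))) = Mul(-11, Add(2, Rational(15, 2))) = Mul(-11, Rational(19, 2)) = Rational(-209, 2) ≈ -104.50)
Mul(-1, M) = Mul(-1, Rational(-209, 2)) = Rational(209, 2)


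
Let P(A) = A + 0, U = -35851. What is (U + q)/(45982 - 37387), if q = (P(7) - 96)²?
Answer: -1862/573 ≈ -3.2496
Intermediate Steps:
P(A) = A
q = 7921 (q = (7 - 96)² = (-89)² = 7921)
(U + q)/(45982 - 37387) = (-35851 + 7921)/(45982 - 37387) = -27930/8595 = -27930*1/8595 = -1862/573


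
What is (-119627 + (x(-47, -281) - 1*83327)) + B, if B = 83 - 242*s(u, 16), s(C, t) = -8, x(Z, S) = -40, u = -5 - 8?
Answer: -200975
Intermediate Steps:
u = -13
B = 2019 (B = 83 - 242*(-8) = 83 + 1936 = 2019)
(-119627 + (x(-47, -281) - 1*83327)) + B = (-119627 + (-40 - 1*83327)) + 2019 = (-119627 + (-40 - 83327)) + 2019 = (-119627 - 83367) + 2019 = -202994 + 2019 = -200975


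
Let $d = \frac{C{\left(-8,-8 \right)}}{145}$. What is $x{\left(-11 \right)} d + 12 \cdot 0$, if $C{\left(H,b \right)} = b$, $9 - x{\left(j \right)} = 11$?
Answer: $\frac{16}{145} \approx 0.11034$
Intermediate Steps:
$x{\left(j \right)} = -2$ ($x{\left(j \right)} = 9 - 11 = -2$)
$d = - \frac{8}{145} \approx -0.055172$
$x{\left(-11 \right)} d + 12 \cdot 0 = \left(-2\right) \left(- \frac{8}{145}\right) + 12 \cdot 0 = \frac{16}{145} + 0 = \frac{16}{145}$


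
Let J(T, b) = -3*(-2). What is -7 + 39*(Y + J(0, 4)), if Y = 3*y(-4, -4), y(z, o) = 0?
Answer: 227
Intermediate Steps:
J(T, b) = 6
Y = 0 (Y = 3*0 = 0)
-7 + 39*(Y + J(0, 4)) = -7 + 39*(0 + 6) = -7 + 39*6 = -7 + 234 = 227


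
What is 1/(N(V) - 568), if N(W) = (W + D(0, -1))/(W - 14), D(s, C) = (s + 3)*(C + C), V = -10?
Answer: -3/1702 ≈ -0.0017626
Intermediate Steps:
D(s, C) = 2*C*(3 + s) (D(s, C) = (3 + s)*(2*C) = 2*C*(3 + s))
N(W) = (-6 + W)/(-14 + W) (N(W) = (W + 2*(-1)*(3 + 0))/(W - 14) = (W + 2*(-1)*3)/(-14 + W) = (W - 6)/(-14 + W) = (-6 + W)/(-14 + W))
1/(N(V) - 568) = 1/((-6 - 10)/(-14 - 10) - 568) = 1/(-16/(-24) - 568) = 1/(-1/24*(-16) - 568) = 1/(⅔ - 568) = 1/(-1702/3) = -3/1702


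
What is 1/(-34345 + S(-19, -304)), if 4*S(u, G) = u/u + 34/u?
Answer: -76/2610235 ≈ -2.9116e-5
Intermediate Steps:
S(u, G) = ¼ + 17/(2*u) (S(u, G) = (u/u + 34/u)/4 = (1 + 34/u)/4 = ¼ + 17/(2*u))
1/(-34345 + S(-19, -304)) = 1/(-34345 + (¼)*(34 - 19)/(-19)) = 1/(-34345 + (¼)*(-1/19)*15) = 1/(-34345 - 15/76) = 1/(-2610235/76) = -76/2610235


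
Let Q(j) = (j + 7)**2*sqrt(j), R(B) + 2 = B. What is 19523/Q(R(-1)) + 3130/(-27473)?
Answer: -3130/27473 - 19523*I*sqrt(3)/48 ≈ -0.11393 - 704.48*I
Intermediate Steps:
R(B) = -2 + B
Q(j) = sqrt(j)*(7 + j)**2 (Q(j) = (7 + j)**2*sqrt(j) = sqrt(j)*(7 + j)**2)
19523/Q(R(-1)) + 3130/(-27473) = 19523/((sqrt(-2 - 1)*(7 + (-2 - 1))**2)) + 3130/(-27473) = 19523/((sqrt(-3)*(7 - 3)**2)) + 3130*(-1/27473) = 19523/(((I*sqrt(3))*4**2)) - 3130/27473 = 19523/(((I*sqrt(3))*16)) - 3130/27473 = 19523/((16*I*sqrt(3))) - 3130/27473 = 19523*(-I*sqrt(3)/48) - 3130/27473 = -19523*I*sqrt(3)/48 - 3130/27473 = -3130/27473 - 19523*I*sqrt(3)/48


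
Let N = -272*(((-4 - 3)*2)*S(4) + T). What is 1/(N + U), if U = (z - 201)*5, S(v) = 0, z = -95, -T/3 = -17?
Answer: -1/15352 ≈ -6.5138e-5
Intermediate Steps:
T = 51 (T = -3*(-17) = 51)
N = -13872 (N = -272*(((-4 - 3)*2)*0 + 51) = -272*(-7*2*0 + 51) = -272*(-14*0 + 51) = -272*(0 + 51) = -272*51 = -13872)
U = -1480 (U = (-95 - 201)*5 = -296*5 = -1480)
1/(N + U) = 1/(-13872 - 1480) = 1/(-15352) = -1/15352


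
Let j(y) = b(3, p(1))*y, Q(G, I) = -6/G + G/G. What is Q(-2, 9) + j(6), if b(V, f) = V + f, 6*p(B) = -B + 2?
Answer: 23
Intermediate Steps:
Q(G, I) = 1 - 6/G (Q(G, I) = -6/G + 1 = 1 - 6/G)
p(B) = ⅓ - B/6 (p(B) = (-B + 2)/6 = (2 - B)/6 = ⅓ - B/6)
j(y) = 19*y/6 (j(y) = (3 + (⅓ - ⅙*1))*y = (3 + (⅓ - ⅙))*y = (3 + ⅙)*y = 19*y/6)
Q(-2, 9) + j(6) = (-6 - 2)/(-2) + (19/6)*6 = -½*(-8) + 19 = 4 + 19 = 23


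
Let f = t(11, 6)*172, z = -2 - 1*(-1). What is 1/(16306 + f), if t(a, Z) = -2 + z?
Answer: 1/15790 ≈ 6.3331e-5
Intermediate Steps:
z = -1 (z = -2 + 1 = -1)
t(a, Z) = -3 (t(a, Z) = -2 - 1 = -3)
f = -516 (f = -3*172 = -516)
1/(16306 + f) = 1/(16306 - 516) = 1/15790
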